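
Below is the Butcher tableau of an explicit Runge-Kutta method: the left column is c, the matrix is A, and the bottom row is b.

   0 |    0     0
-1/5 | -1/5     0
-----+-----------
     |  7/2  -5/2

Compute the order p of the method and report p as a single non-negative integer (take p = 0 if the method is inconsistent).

b = (7/2, -5/2)
c = (0, -1/5)
Σ b_i: 7/2·1 + (-5/2)·1 = 1 ✓
b·c: (-5/2)·(-1/5) = 1/2 ✓; 2 stages ⇒ order 2.

2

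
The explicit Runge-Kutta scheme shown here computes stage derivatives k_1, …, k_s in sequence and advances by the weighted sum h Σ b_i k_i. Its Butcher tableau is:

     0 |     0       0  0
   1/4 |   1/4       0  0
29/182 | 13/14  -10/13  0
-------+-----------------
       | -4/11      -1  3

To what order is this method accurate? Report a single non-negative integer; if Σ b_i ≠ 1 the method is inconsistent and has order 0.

0

b = (-4/11, -1, 3)
c = (0, 1/4, 29/182)
Ac = (0, 0, -5/26)
Σ b_i: (-4/11)·1 + (-1)·1 + 3·1 = 18/11 ≠ 1 ⇒ order 0.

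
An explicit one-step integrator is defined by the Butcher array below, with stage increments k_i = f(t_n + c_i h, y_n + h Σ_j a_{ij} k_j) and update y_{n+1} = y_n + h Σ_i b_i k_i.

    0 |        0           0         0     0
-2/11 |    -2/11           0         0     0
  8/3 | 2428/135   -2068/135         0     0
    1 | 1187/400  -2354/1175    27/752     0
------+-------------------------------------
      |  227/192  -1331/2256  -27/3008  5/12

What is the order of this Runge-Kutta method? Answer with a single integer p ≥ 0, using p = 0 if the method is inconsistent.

b = (227/192, -1331/2256, -27/3008, 5/12)
c = (0, -2/11, 8/3, 1)
Ac = (0, 0, 376/135, 23/50)
Σ b_i: 227/192·1 + (-1331/2256)·1 + (-27/3008)·1 + 5/12·1 = 1 ✓
b·c: (-1331/2256)·(-2/11) + (-27/3008)·8/3 + 5/12·1 = 1/2 ✓
b·c²: (-1331/2256)·4/121 + (-27/3008)·64/9 + 5/12·1 = 1/3 ✓
b·Ac: (-27/3008)·376/135 + 5/12·23/50 = 1/6 ✓
b·c³: (-1331/2256)·(-8/1331) + (-27/3008)·512/27 + 5/12·1 = 1/4 ✓
b·(c∘Ac): (-27/3008)·3008/405 + 5/12·23/50 = 1/8 ✓
b·Ac²: (-27/3008)·(-752/1485) + 5/12·52/275 = 1/12 ✓
b·A²c: 5/12·1/10 = 1/24 ✓; 4 stages ⇒ order 4.

4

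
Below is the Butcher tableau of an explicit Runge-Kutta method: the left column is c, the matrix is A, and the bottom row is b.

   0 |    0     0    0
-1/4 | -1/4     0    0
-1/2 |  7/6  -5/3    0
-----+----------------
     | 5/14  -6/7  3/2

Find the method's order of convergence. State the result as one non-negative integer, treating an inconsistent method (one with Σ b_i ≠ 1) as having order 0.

b = (5/14, -6/7, 3/2)
c = (0, -1/4, -1/2)
Ac = (0, 0, 5/12)
Σ b_i: 5/14·1 + (-6/7)·1 + 3/2·1 = 1 ✓
b·c: (-6/7)·(-1/4) + 3/2·(-1/2) = -15/28 ≠ 1/2 ⇒ order 1.

1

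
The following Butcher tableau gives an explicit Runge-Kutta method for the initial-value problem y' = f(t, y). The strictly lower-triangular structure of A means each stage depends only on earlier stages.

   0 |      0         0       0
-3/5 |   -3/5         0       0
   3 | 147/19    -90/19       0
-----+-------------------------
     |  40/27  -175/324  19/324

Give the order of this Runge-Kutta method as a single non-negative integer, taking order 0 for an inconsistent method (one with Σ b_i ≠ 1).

3

b = (40/27, -175/324, 19/324)
c = (0, -3/5, 3)
Ac = (0, 0, 54/19)
Σ b_i: 40/27·1 + (-175/324)·1 + 19/324·1 = 1 ✓
b·c: (-175/324)·(-3/5) + 19/324·3 = 1/2 ✓
b·c²: (-175/324)·9/25 + 19/324·9 = 1/3 ✓
b·Ac: 19/324·54/19 = 1/6 ✓; 3 stages ⇒ order 3.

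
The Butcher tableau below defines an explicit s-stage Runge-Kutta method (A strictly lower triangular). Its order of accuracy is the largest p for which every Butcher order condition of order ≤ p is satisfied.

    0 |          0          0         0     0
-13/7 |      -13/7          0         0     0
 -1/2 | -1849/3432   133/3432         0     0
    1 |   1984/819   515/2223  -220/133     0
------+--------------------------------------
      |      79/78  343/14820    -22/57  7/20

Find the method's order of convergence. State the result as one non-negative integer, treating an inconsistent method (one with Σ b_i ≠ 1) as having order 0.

b = (79/78, 343/14820, -22/57, 7/20)
c = (0, -13/7, -1/2, 1)
Ac = (0, 0, -19/264, 25/63)
Σ b_i: 79/78·1 + 343/14820·1 + (-22/57)·1 + 7/20·1 = 1 ✓
b·c: 343/14820·(-13/7) + (-22/57)·(-1/2) + 7/20·1 = 1/2 ✓
b·c²: 343/14820·169/49 + (-22/57)·1/4 + 7/20·1 = 1/3 ✓
b·Ac: (-22/57)·(-19/264) + 7/20·25/63 = 1/6 ✓
b·c³: 343/14820·(-2197/343) + (-22/57)·(-1/8) + 7/20·1 = 1/4 ✓
b·(c∘Ac): (-22/57)·19/528 + 7/20·25/63 = 1/8 ✓
b·Ac²: (-22/57)·247/1848 + 7/20·170/441 = 1/12 ✓
b·A²c: 7/20·5/42 = 1/24 ✓; 4 stages ⇒ order 4.

4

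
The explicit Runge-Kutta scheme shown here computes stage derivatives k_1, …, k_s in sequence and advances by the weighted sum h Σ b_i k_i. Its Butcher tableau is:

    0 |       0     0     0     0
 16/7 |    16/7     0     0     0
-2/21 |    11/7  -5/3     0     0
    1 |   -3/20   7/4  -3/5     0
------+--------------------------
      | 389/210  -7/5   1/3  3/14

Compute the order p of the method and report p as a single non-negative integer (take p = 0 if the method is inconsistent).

b = (389/210, -7/5, 1/3, 3/14)
c = (0, 16/7, -2/21, 1)
Ac = (0, 0, -80/21, 142/35)
Σ b_i: 389/210·1 + (-7/5)·1 + 1/3·1 + 3/14·1 = 1 ✓
b·c: (-7/5)·16/7 + 1/3·(-2/21) + 3/14·1 = -1901/630 ≠ 1/2 ⇒ order 1.

1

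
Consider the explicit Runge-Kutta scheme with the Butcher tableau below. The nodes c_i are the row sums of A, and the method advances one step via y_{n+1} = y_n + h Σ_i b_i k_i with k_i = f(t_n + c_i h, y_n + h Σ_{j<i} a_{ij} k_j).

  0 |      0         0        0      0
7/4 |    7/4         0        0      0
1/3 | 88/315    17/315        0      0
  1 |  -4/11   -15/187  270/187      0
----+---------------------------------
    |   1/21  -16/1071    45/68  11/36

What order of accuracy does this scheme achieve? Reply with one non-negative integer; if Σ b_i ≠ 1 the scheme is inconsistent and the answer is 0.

4

b = (1/21, -16/1071, 45/68, 11/36)
c = (0, 7/4, 1/3, 1)
Ac = (0, 0, 17/180, 15/44)
Σ b_i: 1/21·1 + (-16/1071)·1 + 45/68·1 + 11/36·1 = 1 ✓
b·c: (-16/1071)·7/4 + 45/68·1/3 + 11/36·1 = 1/2 ✓
b·c²: (-16/1071)·49/16 + 45/68·1/9 + 11/36·1 = 1/3 ✓
b·Ac: 45/68·17/180 + 11/36·15/44 = 1/6 ✓
b·c³: (-16/1071)·343/64 + 45/68·1/27 + 11/36·1 = 1/4 ✓
b·(c∘Ac): 45/68·17/540 + 11/36·15/44 = 1/8 ✓
b·Ac²: 45/68·119/720 + 11/36·(-15/176) = 1/12 ✓
b·A²c: 11/36·3/22 = 1/24 ✓; 4 stages ⇒ order 4.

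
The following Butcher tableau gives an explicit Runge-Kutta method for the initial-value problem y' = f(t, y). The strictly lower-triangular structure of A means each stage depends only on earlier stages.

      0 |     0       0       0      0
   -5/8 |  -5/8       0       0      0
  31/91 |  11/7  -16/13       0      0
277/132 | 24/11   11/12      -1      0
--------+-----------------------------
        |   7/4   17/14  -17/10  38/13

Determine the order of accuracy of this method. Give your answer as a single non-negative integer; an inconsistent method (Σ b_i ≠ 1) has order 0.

b = (7/4, 17/14, -17/10, 38/13)
c = (0, -5/8, 31/91, 277/132)
Ac = (0, 0, 10/13, -7981/8736)
Σ b_i: 7/4·1 + 17/14·1 + (-17/10)·1 + 38/13·1 = 7621/1820 ≠ 1 ⇒ order 0.

0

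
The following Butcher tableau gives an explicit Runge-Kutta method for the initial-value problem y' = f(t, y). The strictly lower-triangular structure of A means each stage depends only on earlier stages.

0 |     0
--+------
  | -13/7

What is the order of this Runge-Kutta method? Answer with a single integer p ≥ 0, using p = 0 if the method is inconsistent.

0

b = (-13/7)
c = (0)
Σ b_i: (-13/7)·1 = -13/7 ≠ 1 ⇒ order 0.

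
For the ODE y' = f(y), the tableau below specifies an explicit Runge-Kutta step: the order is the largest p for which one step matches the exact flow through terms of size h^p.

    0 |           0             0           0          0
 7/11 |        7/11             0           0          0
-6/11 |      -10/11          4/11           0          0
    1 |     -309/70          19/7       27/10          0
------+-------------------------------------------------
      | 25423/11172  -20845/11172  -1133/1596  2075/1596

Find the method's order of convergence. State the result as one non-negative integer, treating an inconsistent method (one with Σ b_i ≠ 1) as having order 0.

b = (25423/11172, -20845/11172, -1133/1596, 2075/1596)
c = (0, 7/11, -6/11, 1)
Ac = (0, 0, 28/121, 14/55)
Σ b_i: 25423/11172·1 + (-20845/11172)·1 + (-1133/1596)·1 + 2075/1596·1 = 1 ✓
b·c: (-20845/11172)·7/11 + (-1133/1596)·(-6/11) + 2075/1596·1 = 1/2 ✓
b·c²: (-20845/11172)·49/121 + (-1133/1596)·36/121 + 2075/1596·1 = 1/3 ✓
b·Ac: (-1133/1596)·28/121 + 2075/1596·14/55 = 1/6 ✓
b·c³: (-20845/11172)·343/1331 + (-1133/1596)·(-216/1331) + 2075/1596·1 = 15039/16093 ≠ 1/4 ⇒ order 3.
b·(c∘Ac): (-1133/1596)·(-168/1331) + 2075/1596·14/55 = 5801/13794 ≠ 1/8
b·Ac²: (-1133/1596)·196/1331 + 2075/1596·1151/605 = 457477/193116 ≠ 1/12
b·A²c: 2075/1596·378/605 = 3735/4598 ≠ 1/24

3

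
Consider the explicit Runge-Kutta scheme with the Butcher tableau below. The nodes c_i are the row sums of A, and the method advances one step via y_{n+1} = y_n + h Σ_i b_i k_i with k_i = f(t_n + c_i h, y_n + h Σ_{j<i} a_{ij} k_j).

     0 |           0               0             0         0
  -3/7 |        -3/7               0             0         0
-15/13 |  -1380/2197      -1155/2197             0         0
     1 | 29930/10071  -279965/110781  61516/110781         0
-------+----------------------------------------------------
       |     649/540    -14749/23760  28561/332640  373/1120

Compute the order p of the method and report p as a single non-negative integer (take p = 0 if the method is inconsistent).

b = (649/540, -14749/23760, 28561/332640, 373/1120)
c = (0, -3/7, -15/13, 1)
Ac = (0, 0, 495/2197, 165/373)
Σ b_i: 649/540·1 + (-14749/23760)·1 + 28561/332640·1 + 373/1120·1 = 1 ✓
b·c: (-14749/23760)·(-3/7) + 28561/332640·(-15/13) + 373/1120·1 = 1/2 ✓
b·c²: (-14749/23760)·9/49 + 28561/332640·225/169 + 373/1120·1 = 1/3 ✓
b·Ac: 28561/332640·495/2197 + 373/1120·165/373 = 1/6 ✓
b·c³: (-14749/23760)·(-27/343) + 28561/332640·(-3375/2197) + 373/1120·1 = 1/4 ✓
b·(c∘Ac): 28561/332640·(-7425/28561) + 373/1120·165/373 = 1/8 ✓
b·Ac²: 28561/332640·(-1485/15379) + 373/1120·2155/7833 = 1/12 ✓
b·A²c: 373/1120·140/1119 = 1/24 ✓; 4 stages ⇒ order 4.

4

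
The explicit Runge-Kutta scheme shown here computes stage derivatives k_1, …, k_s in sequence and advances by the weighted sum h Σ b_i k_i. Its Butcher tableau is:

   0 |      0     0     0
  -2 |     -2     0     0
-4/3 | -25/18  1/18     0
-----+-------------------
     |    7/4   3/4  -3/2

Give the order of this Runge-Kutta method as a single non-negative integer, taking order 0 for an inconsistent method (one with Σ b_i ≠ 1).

b = (7/4, 3/4, -3/2)
c = (0, -2, -4/3)
Ac = (0, 0, -1/9)
Σ b_i: 7/4·1 + 3/4·1 + (-3/2)·1 = 1 ✓
b·c: 3/4·(-2) + (-3/2)·(-4/3) = 1/2 ✓
b·c²: 3/4·4 + (-3/2)·16/9 = 1/3 ✓
b·Ac: (-3/2)·(-1/9) = 1/6 ✓; 3 stages ⇒ order 3.

3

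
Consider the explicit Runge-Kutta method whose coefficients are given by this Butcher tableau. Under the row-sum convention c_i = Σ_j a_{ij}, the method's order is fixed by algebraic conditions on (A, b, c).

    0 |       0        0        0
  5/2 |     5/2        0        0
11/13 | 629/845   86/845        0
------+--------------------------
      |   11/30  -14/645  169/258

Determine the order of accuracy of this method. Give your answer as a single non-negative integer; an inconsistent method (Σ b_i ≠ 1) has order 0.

3

b = (11/30, -14/645, 169/258)
c = (0, 5/2, 11/13)
Ac = (0, 0, 43/169)
Σ b_i: 11/30·1 + (-14/645)·1 + 169/258·1 = 1 ✓
b·c: (-14/645)·5/2 + 169/258·11/13 = 1/2 ✓
b·c²: (-14/645)·25/4 + 169/258·121/169 = 1/3 ✓
b·Ac: 169/258·43/169 = 1/6 ✓; 3 stages ⇒ order 3.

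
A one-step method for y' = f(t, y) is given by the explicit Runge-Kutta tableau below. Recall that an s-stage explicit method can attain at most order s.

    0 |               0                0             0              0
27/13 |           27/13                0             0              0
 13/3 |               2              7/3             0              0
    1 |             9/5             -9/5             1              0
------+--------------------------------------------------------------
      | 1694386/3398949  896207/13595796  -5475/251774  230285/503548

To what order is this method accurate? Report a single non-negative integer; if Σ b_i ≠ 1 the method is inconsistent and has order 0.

3

b = (1694386/3398949, 896207/13595796, -5475/251774, 230285/503548)
c = (0, 27/13, 13/3, 1)
Ac = (0, 0, 63/13, 116/195)
Σ b_i: 1694386/3398949·1 + 896207/13595796·1 + (-5475/251774)·1 + 230285/503548·1 = 1 ✓
b·c: 896207/13595796·27/13 + (-5475/251774)·13/3 + 230285/503548·1 = 1/2 ✓
b·c²: 896207/13595796·729/169 + (-5475/251774)·169/9 + 230285/503548·1 = 1/3 ✓
b·Ac: (-5475/251774)·63/13 + 230285/503548·116/195 = 1/6 ✓
b·c³: 896207/13595796·19683/2197 + (-5475/251774)·2197/27 + 230285/503548·1 = -21255661/29457558 ≠ 1/4 ⇒ order 3.
b·(c∘Ac): (-5475/251774)·21 + 230285/503548·116/195 = -1812719/9819186 ≠ 1/8
b·Ac²: (-5475/251774)·1701/169 + 230285/503548·83756/7605 = 141919867/29457558 ≠ 1/12
b·A²c: 230285/503548·63/13 = 14507955/6546124 ≠ 1/24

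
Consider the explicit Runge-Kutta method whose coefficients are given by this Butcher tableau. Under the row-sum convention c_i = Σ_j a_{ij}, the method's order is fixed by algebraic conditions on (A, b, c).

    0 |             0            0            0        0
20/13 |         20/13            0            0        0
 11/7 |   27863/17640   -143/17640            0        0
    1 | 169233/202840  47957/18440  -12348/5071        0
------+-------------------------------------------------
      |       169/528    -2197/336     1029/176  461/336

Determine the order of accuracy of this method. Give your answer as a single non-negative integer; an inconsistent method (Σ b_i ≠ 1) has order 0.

4

b = (169/528, -2197/336, 1029/176, 461/336)
c = (0, 20/13, 11/7, 1)
Ac = (0, 0, -11/882, 161/922)
Σ b_i: 169/528·1 + (-2197/336)·1 + 1029/176·1 + 461/336·1 = 1 ✓
b·c: (-2197/336)·20/13 + 1029/176·11/7 + 461/336·1 = 1/2 ✓
b·c²: (-2197/336)·400/169 + 1029/176·121/49 + 461/336·1 = 1/3 ✓
b·Ac: 1029/176·(-11/882) + 461/336·161/922 = 1/6 ✓
b·c³: (-2197/336)·8000/2197 + 1029/176·1331/343 + 461/336·1 = 1/4 ✓
b·(c∘Ac): 1029/176·(-121/6174) + 461/336·161/922 = 1/8 ✓
b·Ac²: 1029/176·(-110/5733) + 461/336·854/5993 = 1/12 ✓
b·A²c: 461/336·14/461 = 1/24 ✓; 4 stages ⇒ order 4.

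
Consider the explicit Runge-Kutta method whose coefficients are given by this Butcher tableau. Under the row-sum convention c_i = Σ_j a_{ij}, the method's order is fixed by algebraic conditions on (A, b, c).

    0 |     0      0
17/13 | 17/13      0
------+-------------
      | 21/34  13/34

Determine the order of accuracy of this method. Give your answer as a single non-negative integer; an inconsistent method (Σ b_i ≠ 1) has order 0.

b = (21/34, 13/34)
c = (0, 17/13)
Σ b_i: 21/34·1 + 13/34·1 = 1 ✓
b·c: 13/34·17/13 = 1/2 ✓; 2 stages ⇒ order 2.

2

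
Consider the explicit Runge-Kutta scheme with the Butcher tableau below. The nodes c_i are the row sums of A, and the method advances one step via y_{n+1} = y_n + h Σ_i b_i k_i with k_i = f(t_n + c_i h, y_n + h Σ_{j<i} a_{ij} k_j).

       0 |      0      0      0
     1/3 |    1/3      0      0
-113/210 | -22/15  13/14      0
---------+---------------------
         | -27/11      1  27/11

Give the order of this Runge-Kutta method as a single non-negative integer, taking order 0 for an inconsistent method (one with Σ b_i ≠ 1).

b = (-27/11, 1, 27/11)
c = (0, 1/3, -113/210)
Ac = (0, 0, 13/42)
Σ b_i: (-27/11)·1 + 1·1 + 27/11·1 = 1 ✓
b·c: 1·1/3 + 27/11·(-113/210) = -2281/2310 ≠ 1/2 ⇒ order 1.

1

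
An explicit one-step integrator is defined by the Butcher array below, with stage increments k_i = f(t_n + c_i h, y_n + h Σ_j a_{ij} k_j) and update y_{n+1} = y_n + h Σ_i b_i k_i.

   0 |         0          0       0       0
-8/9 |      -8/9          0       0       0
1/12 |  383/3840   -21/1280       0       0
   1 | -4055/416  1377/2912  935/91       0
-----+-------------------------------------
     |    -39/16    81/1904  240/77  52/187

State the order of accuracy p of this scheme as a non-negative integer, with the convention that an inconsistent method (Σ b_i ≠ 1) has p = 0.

b = (-39/16, 81/1904, 240/77, 52/187)
c = (0, -8/9, 1/12, 1)
Ac = (0, 0, 7/480, 17/39)
Σ b_i: (-39/16)·1 + 81/1904·1 + 240/77·1 + 52/187·1 = 1 ✓
b·c: 81/1904·(-8/9) + 240/77·1/12 + 52/187·1 = 1/2 ✓
b·c²: 81/1904·64/81 + 240/77·1/144 + 52/187·1 = 1/3 ✓
b·Ac: 240/77·7/480 + 52/187·17/39 = 1/6 ✓
b·c³: 81/1904·(-512/729) + 240/77·1/1728 + 52/187·1 = 1/4 ✓
b·(c∘Ac): 240/77·7/5760 + 52/187·17/39 = 1/8 ✓
b·Ac²: 240/77·(-7/540) + 52/187·833/1872 = 1/12 ✓
b·A²c: 52/187·187/1248 = 1/24 ✓; 4 stages ⇒ order 4.

4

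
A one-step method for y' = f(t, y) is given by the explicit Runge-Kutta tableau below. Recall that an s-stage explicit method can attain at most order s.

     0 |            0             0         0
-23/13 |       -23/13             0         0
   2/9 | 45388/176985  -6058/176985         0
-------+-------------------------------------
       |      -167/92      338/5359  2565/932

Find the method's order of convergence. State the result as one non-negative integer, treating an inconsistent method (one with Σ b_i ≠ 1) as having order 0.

3

b = (-167/92, 338/5359, 2565/932)
c = (0, -23/13, 2/9)
Ac = (0, 0, 466/7695)
Σ b_i: (-167/92)·1 + 338/5359·1 + 2565/932·1 = 1 ✓
b·c: 338/5359·(-23/13) + 2565/932·2/9 = 1/2 ✓
b·c²: 338/5359·529/169 + 2565/932·4/81 = 1/3 ✓
b·Ac: 2565/932·466/7695 = 1/6 ✓; 3 stages ⇒ order 3.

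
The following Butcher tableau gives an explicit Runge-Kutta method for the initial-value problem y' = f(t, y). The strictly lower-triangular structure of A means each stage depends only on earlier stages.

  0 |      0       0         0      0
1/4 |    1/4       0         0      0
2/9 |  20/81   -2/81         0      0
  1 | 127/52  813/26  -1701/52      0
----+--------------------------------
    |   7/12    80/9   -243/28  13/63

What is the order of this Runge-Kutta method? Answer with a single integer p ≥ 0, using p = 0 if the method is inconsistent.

b = (7/12, 80/9, -243/28, 13/63)
c = (0, 1/4, 2/9, 1)
Ac = (0, 0, -1/162, 57/104)
Σ b_i: 7/12·1 + 80/9·1 + (-243/28)·1 + 13/63·1 = 1 ✓
b·c: 80/9·1/4 + (-243/28)·2/9 + 13/63·1 = 1/2 ✓
b·c²: 80/9·1/16 + (-243/28)·4/81 + 13/63·1 = 1/3 ✓
b·Ac: (-243/28)·(-1/162) + 13/63·57/104 = 1/6 ✓
b·c³: 80/9·1/64 + (-243/28)·8/729 + 13/63·1 = 1/4 ✓
b·(c∘Ac): (-243/28)·(-1/729) + 13/63·57/104 = 1/8 ✓
b·Ac²: (-243/28)·(-1/648) + 13/63·141/416 = 1/12 ✓
b·A²c: 13/63·21/104 = 1/24 ✓; 4 stages ⇒ order 4.

4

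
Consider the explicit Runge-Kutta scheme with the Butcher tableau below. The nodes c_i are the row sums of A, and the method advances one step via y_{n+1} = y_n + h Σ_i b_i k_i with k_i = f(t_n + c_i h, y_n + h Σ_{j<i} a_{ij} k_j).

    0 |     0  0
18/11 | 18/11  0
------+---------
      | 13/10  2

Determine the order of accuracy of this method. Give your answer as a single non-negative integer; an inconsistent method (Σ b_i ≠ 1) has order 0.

b = (13/10, 2)
c = (0, 18/11)
Σ b_i: 13/10·1 + 2·1 = 33/10 ≠ 1 ⇒ order 0.

0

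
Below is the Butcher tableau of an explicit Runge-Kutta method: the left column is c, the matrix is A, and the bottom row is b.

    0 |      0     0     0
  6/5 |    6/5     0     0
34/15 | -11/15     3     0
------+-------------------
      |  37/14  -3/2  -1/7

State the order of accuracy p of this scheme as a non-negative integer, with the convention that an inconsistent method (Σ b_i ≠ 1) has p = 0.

b = (37/14, -3/2, -1/7)
c = (0, 6/5, 34/15)
Ac = (0, 0, 18/5)
Σ b_i: 37/14·1 + (-3/2)·1 + (-1/7)·1 = 1 ✓
b·c: (-3/2)·6/5 + (-1/7)·34/15 = -223/105 ≠ 1/2 ⇒ order 1.

1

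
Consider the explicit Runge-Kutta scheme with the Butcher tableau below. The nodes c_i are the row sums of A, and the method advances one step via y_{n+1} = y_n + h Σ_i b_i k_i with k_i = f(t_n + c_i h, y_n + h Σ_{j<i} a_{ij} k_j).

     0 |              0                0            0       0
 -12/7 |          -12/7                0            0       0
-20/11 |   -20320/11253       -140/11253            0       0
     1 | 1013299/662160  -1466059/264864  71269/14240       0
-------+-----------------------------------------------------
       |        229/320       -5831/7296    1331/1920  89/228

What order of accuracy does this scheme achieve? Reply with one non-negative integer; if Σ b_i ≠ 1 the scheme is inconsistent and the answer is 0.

b = (229/320, -5831/7296, 1331/1920, 89/228)
c = (0, -12/7, -20/11, 1)
Ac = (0, 0, 80/3751, 2147/5518)
Σ b_i: 229/320·1 + (-5831/7296)·1 + 1331/1920·1 + 89/228·1 = 1 ✓
b·c: (-5831/7296)·(-12/7) + 1331/1920·(-20/11) + 89/228·1 = 1/2 ✓
b·c²: (-5831/7296)·144/49 + 1331/1920·400/121 + 89/228·1 = 1/3 ✓
b·Ac: 1331/1920·80/3751 + 89/228·2147/5518 = 1/6 ✓
b·c³: (-5831/7296)·(-1728/343) + 1331/1920·(-8000/1331) + 89/228·1 = 1/4 ✓
b·(c∘Ac): 1331/1920·(-1600/41261) + 89/228·2147/5518 = 1/8 ✓
b·Ac²: 1331/1920·(-960/26257) + 89/228·5377/19313 = 1/12 ✓
b·A²c: 89/228·19/178 = 1/24 ✓; 4 stages ⇒ order 4.

4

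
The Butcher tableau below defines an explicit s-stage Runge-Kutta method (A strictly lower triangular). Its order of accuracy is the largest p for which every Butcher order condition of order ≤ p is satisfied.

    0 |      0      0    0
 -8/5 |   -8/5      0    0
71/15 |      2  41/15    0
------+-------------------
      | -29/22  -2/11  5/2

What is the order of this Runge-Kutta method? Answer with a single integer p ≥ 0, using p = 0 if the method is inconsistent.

b = (-29/22, -2/11, 5/2)
c = (0, -8/5, 71/15)
Ac = (0, 0, -328/75)
Σ b_i: (-29/22)·1 + (-2/11)·1 + 5/2·1 = 1 ✓
b·c: (-2/11)·(-8/5) + 5/2·71/15 = 4001/330 ≠ 1/2 ⇒ order 1.

1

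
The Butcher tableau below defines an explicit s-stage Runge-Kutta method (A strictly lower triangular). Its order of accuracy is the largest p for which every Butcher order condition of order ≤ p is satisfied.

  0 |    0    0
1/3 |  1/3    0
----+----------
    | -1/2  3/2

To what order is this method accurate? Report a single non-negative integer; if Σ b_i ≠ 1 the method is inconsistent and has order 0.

2

b = (-1/2, 3/2)
c = (0, 1/3)
Σ b_i: (-1/2)·1 + 3/2·1 = 1 ✓
b·c: 3/2·1/3 = 1/2 ✓; 2 stages ⇒ order 2.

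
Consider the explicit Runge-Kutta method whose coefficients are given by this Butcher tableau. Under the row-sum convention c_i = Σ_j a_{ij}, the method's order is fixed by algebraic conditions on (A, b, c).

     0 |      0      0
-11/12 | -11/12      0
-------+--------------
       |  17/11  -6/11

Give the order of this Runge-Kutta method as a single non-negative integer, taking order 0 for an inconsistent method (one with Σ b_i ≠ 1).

b = (17/11, -6/11)
c = (0, -11/12)
Σ b_i: 17/11·1 + (-6/11)·1 = 1 ✓
b·c: (-6/11)·(-11/12) = 1/2 ✓; 2 stages ⇒ order 2.

2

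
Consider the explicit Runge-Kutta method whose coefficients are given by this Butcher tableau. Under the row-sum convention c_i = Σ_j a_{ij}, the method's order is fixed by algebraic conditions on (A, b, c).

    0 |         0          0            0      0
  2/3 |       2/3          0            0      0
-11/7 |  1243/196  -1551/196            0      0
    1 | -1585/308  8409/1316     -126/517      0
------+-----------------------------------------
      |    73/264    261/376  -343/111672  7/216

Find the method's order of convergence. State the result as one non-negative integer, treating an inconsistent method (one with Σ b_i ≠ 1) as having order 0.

b = (73/264, 261/376, -343/111672, 7/216)
c = (0, 2/3, -11/7, 1)
Ac = (0, 0, -517/98, 65/14)
Σ b_i: 73/264·1 + 261/376·1 + (-343/111672)·1 + 7/216·1 = 1 ✓
b·c: 261/376·2/3 + (-343/111672)·(-11/7) + 7/216·1 = 1/2 ✓
b·c²: 261/376·4/9 + (-343/111672)·121/49 + 7/216·1 = 1/3 ✓
b·Ac: (-343/111672)·(-517/98) + 7/216·65/14 = 1/6 ✓
b·c³: 261/376·8/27 + (-343/111672)·(-1331/343) + 7/216·1 = 1/4 ✓
b·(c∘Ac): (-343/111672)·5687/686 + 7/216·65/14 = 1/8 ✓
b·Ac²: (-343/111672)·(-517/147) + 7/216·47/21 = 1/12 ✓
b·A²c: 7/216·9/7 = 1/24 ✓; 4 stages ⇒ order 4.

4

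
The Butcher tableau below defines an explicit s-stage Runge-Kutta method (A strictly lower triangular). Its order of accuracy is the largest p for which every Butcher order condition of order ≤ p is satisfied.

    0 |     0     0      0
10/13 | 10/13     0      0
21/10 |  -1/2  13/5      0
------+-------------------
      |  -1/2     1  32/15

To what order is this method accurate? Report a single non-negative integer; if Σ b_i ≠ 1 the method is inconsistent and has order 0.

0

b = (-1/2, 1, 32/15)
c = (0, 10/13, 21/10)
Ac = (0, 0, 2)
Σ b_i: (-1/2)·1 + 1·1 + 32/15·1 = 79/30 ≠ 1 ⇒ order 0.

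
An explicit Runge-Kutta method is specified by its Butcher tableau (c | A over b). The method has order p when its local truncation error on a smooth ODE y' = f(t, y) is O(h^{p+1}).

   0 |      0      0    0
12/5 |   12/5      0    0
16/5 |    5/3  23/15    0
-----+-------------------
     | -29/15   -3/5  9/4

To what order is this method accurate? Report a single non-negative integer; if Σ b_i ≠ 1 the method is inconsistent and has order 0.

0

b = (-29/15, -3/5, 9/4)
c = (0, 12/5, 16/5)
Ac = (0, 0, 92/25)
Σ b_i: (-29/15)·1 + (-3/5)·1 + 9/4·1 = -17/60 ≠ 1 ⇒ order 0.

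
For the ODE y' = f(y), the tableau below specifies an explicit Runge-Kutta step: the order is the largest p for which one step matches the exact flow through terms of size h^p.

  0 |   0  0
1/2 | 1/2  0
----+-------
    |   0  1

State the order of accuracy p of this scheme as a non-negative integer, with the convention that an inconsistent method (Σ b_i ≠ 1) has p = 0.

2

b = (0, 1)
c = (0, 1/2)
Σ b_i: 1·1 = 1 ✓
b·c: 1·1/2 = 1/2 ✓; 2 stages ⇒ order 2.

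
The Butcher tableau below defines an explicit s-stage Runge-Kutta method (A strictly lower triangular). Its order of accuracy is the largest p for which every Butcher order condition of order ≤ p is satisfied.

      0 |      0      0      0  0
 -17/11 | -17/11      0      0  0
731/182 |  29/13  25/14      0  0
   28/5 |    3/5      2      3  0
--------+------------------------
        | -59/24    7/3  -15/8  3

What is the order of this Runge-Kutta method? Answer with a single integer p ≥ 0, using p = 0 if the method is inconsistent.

b = (-59/24, 7/3, -15/8, 3)
c = (0, -17/11, 731/182, 28/5)
Ac = (0, 0, -425/154, 17935/2002)
Σ b_i: (-59/24)·1 + 7/3·1 + (-15/8)·1 + 3·1 = 1 ✓
b·c: 7/3·(-17/11) + (-15/8)·731/182 + 3·28/5 = 1360487/240240 ≠ 1/2 ⇒ order 1.

1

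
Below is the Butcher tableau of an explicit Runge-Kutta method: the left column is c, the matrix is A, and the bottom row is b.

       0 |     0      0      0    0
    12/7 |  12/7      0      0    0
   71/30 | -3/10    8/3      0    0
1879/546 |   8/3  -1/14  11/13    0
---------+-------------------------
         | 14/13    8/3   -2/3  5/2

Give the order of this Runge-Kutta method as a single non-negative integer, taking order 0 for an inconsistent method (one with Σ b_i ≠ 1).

b = (14/13, 8/3, -2/3, 5/2)
c = (0, 12/7, 71/30, 1879/546)
Ac = (0, 0, 32/7, 35929/19110)
Σ b_i: 14/13·1 + 8/3·1 + (-2/3)·1 + 5/2·1 = 145/26 ≠ 1 ⇒ order 0.

0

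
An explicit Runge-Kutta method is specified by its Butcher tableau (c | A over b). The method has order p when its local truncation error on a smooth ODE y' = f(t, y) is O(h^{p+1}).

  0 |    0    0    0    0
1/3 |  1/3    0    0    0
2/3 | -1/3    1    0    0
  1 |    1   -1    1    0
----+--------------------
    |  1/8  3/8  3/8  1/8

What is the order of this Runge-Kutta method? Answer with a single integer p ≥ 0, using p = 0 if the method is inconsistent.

b = (1/8, 3/8, 3/8, 1/8)
c = (0, 1/3, 2/3, 1)
Ac = (0, 0, 1/3, 1/3)
Σ b_i: 1/8·1 + 3/8·1 + 3/8·1 + 1/8·1 = 1 ✓
b·c: 3/8·1/3 + 3/8·2/3 + 1/8·1 = 1/2 ✓
b·c²: 3/8·1/9 + 3/8·4/9 + 1/8·1 = 1/3 ✓
b·Ac: 3/8·1/3 + 1/8·1/3 = 1/6 ✓
b·c³: 3/8·1/27 + 3/8·8/27 + 1/8·1 = 1/4 ✓
b·(c∘Ac): 3/8·2/9 + 1/8·1/3 = 1/8 ✓
b·Ac²: 3/8·1/9 + 1/8·1/3 = 1/12 ✓
b·A²c: 1/8·1/3 = 1/24 ✓; 4 stages ⇒ order 4.

4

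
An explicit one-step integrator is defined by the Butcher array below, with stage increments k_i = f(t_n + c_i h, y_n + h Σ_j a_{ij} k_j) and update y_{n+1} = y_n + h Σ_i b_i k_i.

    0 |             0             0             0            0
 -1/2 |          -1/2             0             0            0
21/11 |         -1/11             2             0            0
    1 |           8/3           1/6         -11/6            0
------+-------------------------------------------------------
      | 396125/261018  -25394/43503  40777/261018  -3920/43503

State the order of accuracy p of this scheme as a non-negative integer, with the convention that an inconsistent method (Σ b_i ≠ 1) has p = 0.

3

b = (396125/261018, -25394/43503, 40777/261018, -3920/43503)
c = (0, -1/2, 21/11, 1)
Ac = (0, 0, -1, -43/12)
Σ b_i: 396125/261018·1 + (-25394/43503)·1 + 40777/261018·1 + (-3920/43503)·1 = 1 ✓
b·c: (-25394/43503)·(-1/2) + 40777/261018·21/11 + (-3920/43503)·1 = 1/2 ✓
b·c²: (-25394/43503)·1/4 + 40777/261018·441/121 + (-3920/43503)·1 = 1/3 ✓
b·Ac: 40777/261018·(-1) + (-3920/43503)·(-43/12) = 1/6 ✓
b·c³: (-25394/43503)·(-1/8) + 40777/261018·9261/1331 + (-3920/43503)·1 = 2047825/1914132 ≠ 1/4 ⇒ order 3.
b·(c∘Ac): 40777/261018·(-21/11) + (-3920/43503)·(-43/12) = 6433/261018 ≠ 1/8
b·Ac²: 40777/261018·1/2 + (-3920/43503)·(-1753/264) = 431603/638044 ≠ 1/12
b·A²c: (-3920/43503)·11/6 = -21560/130509 ≠ 1/24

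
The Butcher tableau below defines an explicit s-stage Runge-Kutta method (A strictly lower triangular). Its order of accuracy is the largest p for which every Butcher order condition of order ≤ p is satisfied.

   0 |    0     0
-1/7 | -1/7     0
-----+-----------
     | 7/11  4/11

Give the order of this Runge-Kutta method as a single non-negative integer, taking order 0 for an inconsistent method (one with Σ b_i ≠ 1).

1

b = (7/11, 4/11)
c = (0, -1/7)
Σ b_i: 7/11·1 + 4/11·1 = 1 ✓
b·c: 4/11·(-1/7) = -4/77 ≠ 1/2 ⇒ order 1.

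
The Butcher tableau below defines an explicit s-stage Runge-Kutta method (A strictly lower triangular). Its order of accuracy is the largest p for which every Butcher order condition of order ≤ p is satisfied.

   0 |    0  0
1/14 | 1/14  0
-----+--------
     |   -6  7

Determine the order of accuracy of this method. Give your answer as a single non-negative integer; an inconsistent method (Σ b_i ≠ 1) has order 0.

2

b = (-6, 7)
c = (0, 1/14)
Σ b_i: (-6)·1 + 7·1 = 1 ✓
b·c: 7·1/14 = 1/2 ✓; 2 stages ⇒ order 2.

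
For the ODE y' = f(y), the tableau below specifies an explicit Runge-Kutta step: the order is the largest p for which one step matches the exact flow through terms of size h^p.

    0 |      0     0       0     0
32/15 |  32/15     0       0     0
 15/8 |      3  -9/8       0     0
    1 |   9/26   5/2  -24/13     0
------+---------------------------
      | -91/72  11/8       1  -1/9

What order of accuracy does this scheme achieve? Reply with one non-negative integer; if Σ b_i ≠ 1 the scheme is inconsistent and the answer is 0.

1

b = (-91/72, 11/8, 1, -1/9)
c = (0, 32/15, 15/8, 1)
Ac = (0, 0, -12/5, 73/39)
Σ b_i: (-91/72)·1 + 11/8·1 + 1·1 + (-1/9)·1 = 1 ✓
b·c: 11/8·32/15 + 1·15/8 + (-1/9)·1 = 1691/360 ≠ 1/2 ⇒ order 1.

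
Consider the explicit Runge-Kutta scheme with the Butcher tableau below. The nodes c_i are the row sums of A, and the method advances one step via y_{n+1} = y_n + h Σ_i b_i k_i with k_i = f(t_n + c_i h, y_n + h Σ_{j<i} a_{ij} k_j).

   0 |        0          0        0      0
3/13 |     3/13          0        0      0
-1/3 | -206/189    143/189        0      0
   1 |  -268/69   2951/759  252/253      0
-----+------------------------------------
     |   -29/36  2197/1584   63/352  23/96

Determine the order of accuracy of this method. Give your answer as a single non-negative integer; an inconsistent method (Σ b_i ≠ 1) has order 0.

b = (-29/36, 2197/1584, 63/352, 23/96)
c = (0, 3/13, -1/3, 1)
Ac = (0, 0, 11/63, 13/23)
Σ b_i: (-29/36)·1 + 2197/1584·1 + 63/352·1 + 23/96·1 = 1 ✓
b·c: 2197/1584·3/13 + 63/352·(-1/3) + 23/96·1 = 1/2 ✓
b·c²: 2197/1584·9/169 + 63/352·1/9 + 23/96·1 = 1/3 ✓
b·Ac: 63/352·11/63 + 23/96·13/23 = 1/6 ✓
b·c³: 2197/1584·27/2197 + 63/352·(-1/27) + 23/96·1 = 1/4 ✓
b·(c∘Ac): 63/352·(-11/189) + 23/96·13/23 = 1/8 ✓
b·Ac²: 63/352·11/273 + 23/96·95/299 = 1/12 ✓
b·A²c: 23/96·4/23 = 1/24 ✓; 4 stages ⇒ order 4.

4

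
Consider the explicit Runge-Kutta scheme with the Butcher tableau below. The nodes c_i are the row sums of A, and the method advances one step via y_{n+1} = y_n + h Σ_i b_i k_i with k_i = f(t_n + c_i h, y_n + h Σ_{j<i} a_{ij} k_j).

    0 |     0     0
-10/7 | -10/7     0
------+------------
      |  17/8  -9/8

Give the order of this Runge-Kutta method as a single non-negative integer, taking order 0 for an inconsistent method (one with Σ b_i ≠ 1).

1

b = (17/8, -9/8)
c = (0, -10/7)
Σ b_i: 17/8·1 + (-9/8)·1 = 1 ✓
b·c: (-9/8)·(-10/7) = 45/28 ≠ 1/2 ⇒ order 1.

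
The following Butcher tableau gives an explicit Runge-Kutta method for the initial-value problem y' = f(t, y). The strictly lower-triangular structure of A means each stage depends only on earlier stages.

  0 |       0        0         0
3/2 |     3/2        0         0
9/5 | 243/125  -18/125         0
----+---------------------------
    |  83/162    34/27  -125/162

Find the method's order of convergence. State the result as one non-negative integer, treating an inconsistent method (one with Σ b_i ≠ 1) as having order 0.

b = (83/162, 34/27, -125/162)
c = (0, 3/2, 9/5)
Ac = (0, 0, -27/125)
Σ b_i: 83/162·1 + 34/27·1 + (-125/162)·1 = 1 ✓
b·c: 34/27·3/2 + (-125/162)·9/5 = 1/2 ✓
b·c²: 34/27·9/4 + (-125/162)·81/25 = 1/3 ✓
b·Ac: (-125/162)·(-27/125) = 1/6 ✓; 3 stages ⇒ order 3.

3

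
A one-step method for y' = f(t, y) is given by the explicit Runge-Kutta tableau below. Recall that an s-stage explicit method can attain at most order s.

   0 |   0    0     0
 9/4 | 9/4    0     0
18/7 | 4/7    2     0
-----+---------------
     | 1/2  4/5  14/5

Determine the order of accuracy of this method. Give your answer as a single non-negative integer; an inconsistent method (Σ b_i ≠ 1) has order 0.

0

b = (1/2, 4/5, 14/5)
c = (0, 9/4, 18/7)
Ac = (0, 0, 9/2)
Σ b_i: 1/2·1 + 4/5·1 + 14/5·1 = 41/10 ≠ 1 ⇒ order 0.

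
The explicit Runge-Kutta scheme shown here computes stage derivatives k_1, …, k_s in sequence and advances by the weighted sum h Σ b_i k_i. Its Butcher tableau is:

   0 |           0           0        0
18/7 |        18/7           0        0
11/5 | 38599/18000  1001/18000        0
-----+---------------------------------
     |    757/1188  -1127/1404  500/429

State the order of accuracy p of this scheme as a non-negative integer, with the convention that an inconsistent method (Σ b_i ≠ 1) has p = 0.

3

b = (757/1188, -1127/1404, 500/429)
c = (0, 18/7, 11/5)
Ac = (0, 0, 143/1000)
Σ b_i: 757/1188·1 + (-1127/1404)·1 + 500/429·1 = 1 ✓
b·c: (-1127/1404)·18/7 + 500/429·11/5 = 1/2 ✓
b·c²: (-1127/1404)·324/49 + 500/429·121/25 = 1/3 ✓
b·Ac: 500/429·143/1000 = 1/6 ✓; 3 stages ⇒ order 3.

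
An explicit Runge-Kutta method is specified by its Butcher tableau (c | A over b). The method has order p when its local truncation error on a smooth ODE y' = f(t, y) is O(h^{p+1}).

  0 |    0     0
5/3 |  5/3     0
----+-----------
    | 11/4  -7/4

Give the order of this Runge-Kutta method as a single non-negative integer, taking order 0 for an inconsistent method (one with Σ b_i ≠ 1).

b = (11/4, -7/4)
c = (0, 5/3)
Σ b_i: 11/4·1 + (-7/4)·1 = 1 ✓
b·c: (-7/4)·5/3 = -35/12 ≠ 1/2 ⇒ order 1.

1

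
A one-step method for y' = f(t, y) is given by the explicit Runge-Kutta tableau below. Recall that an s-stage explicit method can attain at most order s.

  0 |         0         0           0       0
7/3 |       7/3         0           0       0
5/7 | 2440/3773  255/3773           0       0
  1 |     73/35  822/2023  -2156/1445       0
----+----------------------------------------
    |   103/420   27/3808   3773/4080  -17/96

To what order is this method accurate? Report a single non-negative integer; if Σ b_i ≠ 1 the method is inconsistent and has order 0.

b = (103/420, 27/3808, 3773/4080, -17/96)
c = (0, 7/3, 5/7, 1)
Ac = (0, 0, 85/539, -2/17)
Σ b_i: 103/420·1 + 27/3808·1 + 3773/4080·1 + (-17/96)·1 = 1 ✓
b·c: 27/3808·7/3 + 3773/4080·5/7 + (-17/96)·1 = 1/2 ✓
b·c²: 27/3808·49/9 + 3773/4080·25/49 + (-17/96)·1 = 1/3 ✓
b·Ac: 3773/4080·85/539 + (-17/96)·(-2/17) = 1/6 ✓
b·c³: 27/3808·343/27 + 3773/4080·125/343 + (-17/96)·1 = 1/4 ✓
b·(c∘Ac): 3773/4080·425/3773 + (-17/96)·(-2/17) = 1/8 ✓
b·Ac²: 3773/4080·85/231 + (-17/96)·74/51 = 1/12 ✓
b·A²c: (-17/96)·(-4/17) = 1/24 ✓; 4 stages ⇒ order 4.

4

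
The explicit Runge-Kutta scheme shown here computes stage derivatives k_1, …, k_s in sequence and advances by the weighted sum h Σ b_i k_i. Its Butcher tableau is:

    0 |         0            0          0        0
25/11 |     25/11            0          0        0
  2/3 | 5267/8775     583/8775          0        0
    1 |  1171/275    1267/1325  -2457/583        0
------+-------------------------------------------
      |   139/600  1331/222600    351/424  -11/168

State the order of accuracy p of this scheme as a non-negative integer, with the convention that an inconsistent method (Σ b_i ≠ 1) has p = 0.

b = (139/600, 1331/222600, 351/424, -11/168)
c = (0, 25/11, 2/3, 1)
Ac = (0, 0, 53/351, -7/11)
Σ b_i: 139/600·1 + 1331/222600·1 + 351/424·1 + (-11/168)·1 = 1 ✓
b·c: 1331/222600·25/11 + 351/424·2/3 + (-11/168)·1 = 1/2 ✓
b·c²: 1331/222600·625/121 + 351/424·4/9 + (-11/168)·1 = 1/3 ✓
b·Ac: 351/424·53/351 + (-11/168)·(-7/11) = 1/6 ✓
b·c³: 1331/222600·15625/1331 + 351/424·8/27 + (-11/168)·1 = 1/4 ✓
b·(c∘Ac): 351/424·106/1053 + (-11/168)·(-7/11) = 1/8 ✓
b·Ac²: 351/424·1325/3861 + (-11/168)·371/121 = 1/12 ✓
b·A²c: (-11/168)·(-7/11) = 1/24 ✓; 4 stages ⇒ order 4.

4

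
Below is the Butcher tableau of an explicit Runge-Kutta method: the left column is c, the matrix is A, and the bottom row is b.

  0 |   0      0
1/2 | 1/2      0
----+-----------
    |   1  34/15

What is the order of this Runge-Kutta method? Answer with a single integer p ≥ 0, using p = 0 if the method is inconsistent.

b = (1, 34/15)
c = (0, 1/2)
Σ b_i: 1·1 + 34/15·1 = 49/15 ≠ 1 ⇒ order 0.

0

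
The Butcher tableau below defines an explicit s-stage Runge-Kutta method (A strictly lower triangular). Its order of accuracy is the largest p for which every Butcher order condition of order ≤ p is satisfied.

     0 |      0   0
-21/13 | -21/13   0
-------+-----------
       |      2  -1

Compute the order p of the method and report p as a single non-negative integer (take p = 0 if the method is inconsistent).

1

b = (2, -1)
c = (0, -21/13)
Σ b_i: 2·1 + (-1)·1 = 1 ✓
b·c: (-1)·(-21/13) = 21/13 ≠ 1/2 ⇒ order 1.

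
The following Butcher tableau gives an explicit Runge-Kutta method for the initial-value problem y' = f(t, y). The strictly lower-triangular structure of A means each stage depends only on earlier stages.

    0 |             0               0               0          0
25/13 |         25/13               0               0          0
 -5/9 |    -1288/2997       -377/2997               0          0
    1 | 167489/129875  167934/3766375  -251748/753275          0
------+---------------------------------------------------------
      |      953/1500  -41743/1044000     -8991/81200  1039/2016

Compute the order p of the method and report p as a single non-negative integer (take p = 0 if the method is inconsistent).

b = (953/1500, -41743/1044000, -8991/81200, 1039/2016)
c = (0, 25/13, -5/9, 1)
Ac = (0, 0, -725/2997, 282/1039)
Σ b_i: 953/1500·1 + (-41743/1044000)·1 + (-8991/81200)·1 + 1039/2016·1 = 1 ✓
b·c: (-41743/1044000)·25/13 + (-8991/81200)·(-5/9) + 1039/2016·1 = 1/2 ✓
b·c²: (-41743/1044000)·625/169 + (-8991/81200)·25/81 + 1039/2016·1 = 1/3 ✓
b·Ac: (-8991/81200)·(-725/2997) + 1039/2016·282/1039 = 1/6 ✓
b·c³: (-41743/1044000)·15625/2197 + (-8991/81200)·(-125/729) + 1039/2016·1 = 1/4 ✓
b·(c∘Ac): (-8991/81200)·3625/26973 + 1039/2016·282/1039 = 1/8 ✓
b·Ac²: (-8991/81200)·(-18125/38961) + 1039/2016·834/13507 = 1/12 ✓
b·A²c: 1039/2016·84/1039 = 1/24 ✓; 4 stages ⇒ order 4.

4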